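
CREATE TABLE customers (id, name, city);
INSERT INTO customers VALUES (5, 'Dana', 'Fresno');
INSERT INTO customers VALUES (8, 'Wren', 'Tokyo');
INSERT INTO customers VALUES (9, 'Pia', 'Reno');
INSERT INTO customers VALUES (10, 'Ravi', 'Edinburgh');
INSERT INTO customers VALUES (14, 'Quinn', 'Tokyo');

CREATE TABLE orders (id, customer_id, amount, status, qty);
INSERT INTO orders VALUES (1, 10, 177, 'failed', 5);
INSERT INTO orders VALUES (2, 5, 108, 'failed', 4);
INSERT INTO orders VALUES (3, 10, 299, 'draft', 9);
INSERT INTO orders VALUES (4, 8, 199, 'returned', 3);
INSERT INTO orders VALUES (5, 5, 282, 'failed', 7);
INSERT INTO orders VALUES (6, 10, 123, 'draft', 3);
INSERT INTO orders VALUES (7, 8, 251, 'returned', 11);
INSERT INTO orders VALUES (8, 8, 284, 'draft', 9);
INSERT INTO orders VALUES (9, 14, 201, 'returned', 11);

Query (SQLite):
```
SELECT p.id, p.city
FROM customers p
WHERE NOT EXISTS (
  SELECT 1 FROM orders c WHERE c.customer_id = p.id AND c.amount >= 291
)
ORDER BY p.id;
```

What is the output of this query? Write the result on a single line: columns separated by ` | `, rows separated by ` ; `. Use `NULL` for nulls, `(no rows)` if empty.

5 | Fresno ; 8 | Tokyo ; 9 | Reno ; 14 | Tokyo

For each customers row, check whether any orders with matching customer_id has amount >= 291.
Keep rows where that is false.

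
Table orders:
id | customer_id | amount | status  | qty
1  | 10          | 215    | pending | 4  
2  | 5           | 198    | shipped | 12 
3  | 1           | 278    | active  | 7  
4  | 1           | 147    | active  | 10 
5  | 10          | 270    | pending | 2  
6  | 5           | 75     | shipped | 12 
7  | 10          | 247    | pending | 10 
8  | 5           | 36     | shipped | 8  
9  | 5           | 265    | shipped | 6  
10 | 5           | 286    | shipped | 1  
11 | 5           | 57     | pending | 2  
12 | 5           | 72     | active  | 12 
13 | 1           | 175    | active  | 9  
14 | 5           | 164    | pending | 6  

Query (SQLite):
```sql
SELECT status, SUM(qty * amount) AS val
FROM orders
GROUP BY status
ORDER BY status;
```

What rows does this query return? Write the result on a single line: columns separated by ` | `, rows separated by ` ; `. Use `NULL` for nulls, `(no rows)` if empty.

active | 5855 ; pending | 4968 ; shipped | 5440

For each row compute qty * amount.
Group by status; take SUM of the expression per group.
  active: ids {3, 4, 12, 13} → SUM(qty * amount)=5855
  pending: ids {1, 5, 7, 11, 14} → SUM(qty * amount)=4968
  shipped: ids {2, 6, 8, 9, 10} → SUM(qty * amount)=5440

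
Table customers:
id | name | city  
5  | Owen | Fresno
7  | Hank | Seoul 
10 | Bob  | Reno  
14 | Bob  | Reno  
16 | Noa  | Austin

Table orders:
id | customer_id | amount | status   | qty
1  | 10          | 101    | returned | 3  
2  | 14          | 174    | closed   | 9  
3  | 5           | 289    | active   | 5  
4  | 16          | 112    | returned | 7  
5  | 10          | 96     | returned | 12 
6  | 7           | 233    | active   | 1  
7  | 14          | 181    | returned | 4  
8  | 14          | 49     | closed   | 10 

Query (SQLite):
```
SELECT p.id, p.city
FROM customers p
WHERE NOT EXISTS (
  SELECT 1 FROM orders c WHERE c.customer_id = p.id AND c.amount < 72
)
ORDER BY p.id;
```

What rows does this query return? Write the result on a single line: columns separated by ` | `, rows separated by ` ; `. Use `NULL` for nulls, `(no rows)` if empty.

For each customers row, check whether any orders with matching customer_id has amount < 72.
Keep rows where that is false.

5 | Fresno ; 7 | Seoul ; 10 | Reno ; 16 | Austin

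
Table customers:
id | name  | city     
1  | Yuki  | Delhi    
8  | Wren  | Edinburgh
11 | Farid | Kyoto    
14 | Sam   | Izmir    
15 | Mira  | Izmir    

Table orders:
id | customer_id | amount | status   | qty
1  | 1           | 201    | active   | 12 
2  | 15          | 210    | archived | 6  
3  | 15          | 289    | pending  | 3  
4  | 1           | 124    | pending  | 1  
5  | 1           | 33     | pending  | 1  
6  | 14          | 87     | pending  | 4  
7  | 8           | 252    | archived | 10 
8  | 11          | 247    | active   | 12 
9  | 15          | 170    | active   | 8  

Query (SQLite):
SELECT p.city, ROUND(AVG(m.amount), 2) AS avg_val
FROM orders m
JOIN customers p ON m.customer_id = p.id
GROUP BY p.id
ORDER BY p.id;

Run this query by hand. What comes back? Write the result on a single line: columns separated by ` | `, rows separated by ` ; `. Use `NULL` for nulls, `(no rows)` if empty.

Join each orders row to its customers via customer_id.
Group joined rows by customers.id; compute ROUND(AVG(m.amount), 2) per group.
  1: ids {1, 4, 5} → ROUND(AVG(m.amount), 2)=119.33
  8: ids {7} → ROUND(AVG(m.amount), 2)=252
  11: ids {8} → ROUND(AVG(m.amount), 2)=247
  14: ids {6} → ROUND(AVG(m.amount), 2)=87
  15: ids {2, 3, 9} → ROUND(AVG(m.amount), 2)=223

Delhi | 119.33 ; Edinburgh | 252 ; Kyoto | 247 ; Izmir | 87 ; Izmir | 223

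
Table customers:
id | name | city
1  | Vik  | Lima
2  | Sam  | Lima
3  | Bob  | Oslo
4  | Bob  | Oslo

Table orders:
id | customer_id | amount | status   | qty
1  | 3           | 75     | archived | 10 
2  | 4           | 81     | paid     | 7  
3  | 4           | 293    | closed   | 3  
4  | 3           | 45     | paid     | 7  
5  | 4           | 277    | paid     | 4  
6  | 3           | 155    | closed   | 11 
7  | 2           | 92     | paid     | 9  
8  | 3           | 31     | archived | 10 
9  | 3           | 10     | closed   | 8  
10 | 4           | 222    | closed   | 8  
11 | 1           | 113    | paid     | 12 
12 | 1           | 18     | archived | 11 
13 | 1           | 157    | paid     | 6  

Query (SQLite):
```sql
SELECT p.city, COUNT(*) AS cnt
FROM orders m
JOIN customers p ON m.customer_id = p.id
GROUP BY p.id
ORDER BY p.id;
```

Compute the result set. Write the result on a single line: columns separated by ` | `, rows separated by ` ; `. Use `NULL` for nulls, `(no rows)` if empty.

Lima | 3 ; Lima | 1 ; Oslo | 5 ; Oslo | 4

Join each orders row to its customers via customer_id.
Group joined rows by customers.id; compute COUNT(*) per group.
  1: ids {11, 12, 13} → COUNT(*)=3
  2: ids {7} → COUNT(*)=1
  3: ids {1, 4, 6, 8, 9} → COUNT(*)=5
  4: ids {2, 3, 5, 10} → COUNT(*)=4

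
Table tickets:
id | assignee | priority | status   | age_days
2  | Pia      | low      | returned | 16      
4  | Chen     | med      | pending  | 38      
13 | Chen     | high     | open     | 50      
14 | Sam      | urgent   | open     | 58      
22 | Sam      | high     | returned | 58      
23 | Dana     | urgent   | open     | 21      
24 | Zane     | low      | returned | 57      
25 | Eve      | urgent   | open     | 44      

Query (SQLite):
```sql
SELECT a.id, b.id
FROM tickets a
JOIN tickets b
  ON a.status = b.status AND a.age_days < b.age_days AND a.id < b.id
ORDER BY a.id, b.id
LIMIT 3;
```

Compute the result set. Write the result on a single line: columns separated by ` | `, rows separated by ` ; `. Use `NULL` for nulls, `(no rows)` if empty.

2 | 22 ; 2 | 24 ; 13 | 14

Pairs (a,b) with same status, a.age_days < b.age_days, a.id < b.id.
status groups: open:{13,14,23,25} pending:{4} returned:{2,22,24}
Ordered by (a.id, b.id); first 3.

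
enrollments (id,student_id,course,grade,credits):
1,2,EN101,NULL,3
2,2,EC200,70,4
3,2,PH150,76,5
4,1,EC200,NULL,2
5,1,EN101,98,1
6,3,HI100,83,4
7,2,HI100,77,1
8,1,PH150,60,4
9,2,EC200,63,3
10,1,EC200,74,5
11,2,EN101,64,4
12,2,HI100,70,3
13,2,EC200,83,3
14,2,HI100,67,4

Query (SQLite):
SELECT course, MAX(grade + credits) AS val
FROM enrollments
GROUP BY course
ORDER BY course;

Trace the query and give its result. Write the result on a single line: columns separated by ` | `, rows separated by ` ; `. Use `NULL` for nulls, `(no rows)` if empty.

EC200 | 86 ; EN101 | 99 ; HI100 | 87 ; PH150 | 81

For each row compute grade + credits.
Group by course; take MAX of the expression per group.
  EC200: ids {2, 4, 9, 10, 13} → MAX(grade + credits)=86
  EN101: ids {1, 5, 11} → MAX(grade + credits)=99
  HI100: ids {6, 7, 12, 14} → MAX(grade + credits)=87
  PH150: ids {3, 8} → MAX(grade + credits)=81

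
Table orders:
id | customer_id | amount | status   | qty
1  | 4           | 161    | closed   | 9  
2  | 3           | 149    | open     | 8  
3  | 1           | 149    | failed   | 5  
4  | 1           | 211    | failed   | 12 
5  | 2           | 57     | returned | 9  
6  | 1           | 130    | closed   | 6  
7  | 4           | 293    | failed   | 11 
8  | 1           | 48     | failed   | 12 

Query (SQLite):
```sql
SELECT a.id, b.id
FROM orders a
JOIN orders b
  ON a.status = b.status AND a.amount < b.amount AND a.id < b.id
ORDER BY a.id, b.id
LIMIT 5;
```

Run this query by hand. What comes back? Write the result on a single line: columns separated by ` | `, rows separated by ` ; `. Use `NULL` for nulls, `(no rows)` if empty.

Pairs (a,b) with same status, a.amount < b.amount, a.id < b.id.
status groups: closed:{1,6} failed:{3,4,7,8} open:{2} returned:{5}
Ordered by (a.id, b.id); first 5.

3 | 4 ; 3 | 7 ; 4 | 7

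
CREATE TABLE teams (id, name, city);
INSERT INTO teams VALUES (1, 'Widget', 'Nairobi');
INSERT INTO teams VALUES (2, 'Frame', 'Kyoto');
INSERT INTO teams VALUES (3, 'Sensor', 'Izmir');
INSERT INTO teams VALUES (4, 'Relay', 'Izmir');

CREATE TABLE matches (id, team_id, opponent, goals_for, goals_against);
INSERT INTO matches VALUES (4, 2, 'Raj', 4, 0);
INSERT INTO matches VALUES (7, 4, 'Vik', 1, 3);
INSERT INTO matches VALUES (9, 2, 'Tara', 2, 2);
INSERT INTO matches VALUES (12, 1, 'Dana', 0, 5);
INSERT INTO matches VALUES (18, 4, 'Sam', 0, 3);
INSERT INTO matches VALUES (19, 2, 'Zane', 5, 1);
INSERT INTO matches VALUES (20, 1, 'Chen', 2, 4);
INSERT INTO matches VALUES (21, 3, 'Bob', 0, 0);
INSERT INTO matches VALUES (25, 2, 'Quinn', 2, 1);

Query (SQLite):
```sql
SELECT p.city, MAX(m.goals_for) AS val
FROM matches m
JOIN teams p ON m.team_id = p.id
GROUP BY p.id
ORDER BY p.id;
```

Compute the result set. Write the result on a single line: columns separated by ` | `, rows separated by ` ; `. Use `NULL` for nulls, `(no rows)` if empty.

Nairobi | 2 ; Kyoto | 5 ; Izmir | 0 ; Izmir | 1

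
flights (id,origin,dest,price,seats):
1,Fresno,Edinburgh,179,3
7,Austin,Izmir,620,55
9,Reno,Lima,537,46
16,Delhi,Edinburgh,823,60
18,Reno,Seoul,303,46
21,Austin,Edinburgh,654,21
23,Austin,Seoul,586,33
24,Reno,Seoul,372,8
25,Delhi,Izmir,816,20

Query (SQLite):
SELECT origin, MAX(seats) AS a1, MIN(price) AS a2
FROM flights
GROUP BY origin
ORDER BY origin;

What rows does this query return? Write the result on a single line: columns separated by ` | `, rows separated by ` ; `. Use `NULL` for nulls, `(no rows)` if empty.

Group flights by origin.
Per group compute: MAX(seats), MIN(price).
  Austin: ids {7, 21, 23} → MAX(seats)=55, MIN(price)=586
  Delhi: ids {16, 25} → MAX(seats)=60, MIN(price)=816
  Fresno: ids {1} → MAX(seats)=3, MIN(price)=179
  Reno: ids {9, 18, 24} → MAX(seats)=46, MIN(price)=303

Austin | 55 | 586 ; Delhi | 60 | 816 ; Fresno | 3 | 179 ; Reno | 46 | 303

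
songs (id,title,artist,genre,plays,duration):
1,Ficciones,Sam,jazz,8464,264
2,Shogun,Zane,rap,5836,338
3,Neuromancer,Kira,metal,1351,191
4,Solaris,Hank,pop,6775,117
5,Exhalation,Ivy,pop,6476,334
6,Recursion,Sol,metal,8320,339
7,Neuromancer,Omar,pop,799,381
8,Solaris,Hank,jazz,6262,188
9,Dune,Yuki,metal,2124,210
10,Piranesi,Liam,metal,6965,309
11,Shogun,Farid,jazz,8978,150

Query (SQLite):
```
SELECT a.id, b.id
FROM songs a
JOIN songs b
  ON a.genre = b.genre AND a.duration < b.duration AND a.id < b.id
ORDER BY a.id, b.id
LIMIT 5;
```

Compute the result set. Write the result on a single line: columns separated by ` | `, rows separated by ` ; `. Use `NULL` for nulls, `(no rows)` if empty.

3 | 6 ; 3 | 9 ; 3 | 10 ; 4 | 5 ; 4 | 7

Pairs (a,b) with same genre, a.duration < b.duration, a.id < b.id.
genre groups: jazz:{1,8,11} metal:{3,6,9,10} pop:{4,5,7} rap:{2}
Ordered by (a.id, b.id); first 5.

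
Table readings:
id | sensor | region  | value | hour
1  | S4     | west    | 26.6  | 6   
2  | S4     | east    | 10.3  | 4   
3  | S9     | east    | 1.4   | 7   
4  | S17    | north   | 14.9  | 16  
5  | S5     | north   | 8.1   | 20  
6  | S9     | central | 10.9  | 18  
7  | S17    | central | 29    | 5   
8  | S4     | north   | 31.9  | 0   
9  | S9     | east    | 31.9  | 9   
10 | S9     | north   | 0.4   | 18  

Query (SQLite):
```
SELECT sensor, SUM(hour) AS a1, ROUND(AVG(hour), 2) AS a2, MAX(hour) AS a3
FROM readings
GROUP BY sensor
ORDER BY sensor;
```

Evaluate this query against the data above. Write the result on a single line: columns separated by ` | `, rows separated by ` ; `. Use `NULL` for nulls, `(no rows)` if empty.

Group readings by sensor.
Per group compute: SUM(hour), ROUND(AVG(hour), 2), MAX(hour).
  S17: ids {4, 7} → SUM(hour)=21, ROUND(AVG(hour), 2)=10.5, MAX(hour)=16
  S4: ids {1, 2, 8} → SUM(hour)=10, ROUND(AVG(hour), 2)=3.33, MAX(hour)=6
  S5: ids {5} → SUM(hour)=20, ROUND(AVG(hour), 2)=20, MAX(hour)=20
  S9: ids {3, 6, 9, 10} → SUM(hour)=52, ROUND(AVG(hour), 2)=13, MAX(hour)=18

S17 | 21 | 10.5 | 16 ; S4 | 10 | 3.33 | 6 ; S5 | 20 | 20 | 20 ; S9 | 52 | 13 | 18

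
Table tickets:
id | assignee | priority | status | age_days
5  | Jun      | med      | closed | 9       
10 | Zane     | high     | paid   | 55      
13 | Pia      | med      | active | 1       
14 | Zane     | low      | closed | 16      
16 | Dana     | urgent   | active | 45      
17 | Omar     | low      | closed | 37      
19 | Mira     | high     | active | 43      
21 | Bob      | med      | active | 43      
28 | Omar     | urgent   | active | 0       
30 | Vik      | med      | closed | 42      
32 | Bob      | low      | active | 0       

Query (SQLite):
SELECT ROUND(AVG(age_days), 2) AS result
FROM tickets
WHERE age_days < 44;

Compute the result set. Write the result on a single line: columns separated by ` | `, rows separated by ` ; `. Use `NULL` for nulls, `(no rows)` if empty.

Rows where age_days < 44 → age_days values: [9, 1, 16, 37, 43, 43, 0, 42, 0].
AVG = 191 / 9 (rounded to 2 dp).

21.22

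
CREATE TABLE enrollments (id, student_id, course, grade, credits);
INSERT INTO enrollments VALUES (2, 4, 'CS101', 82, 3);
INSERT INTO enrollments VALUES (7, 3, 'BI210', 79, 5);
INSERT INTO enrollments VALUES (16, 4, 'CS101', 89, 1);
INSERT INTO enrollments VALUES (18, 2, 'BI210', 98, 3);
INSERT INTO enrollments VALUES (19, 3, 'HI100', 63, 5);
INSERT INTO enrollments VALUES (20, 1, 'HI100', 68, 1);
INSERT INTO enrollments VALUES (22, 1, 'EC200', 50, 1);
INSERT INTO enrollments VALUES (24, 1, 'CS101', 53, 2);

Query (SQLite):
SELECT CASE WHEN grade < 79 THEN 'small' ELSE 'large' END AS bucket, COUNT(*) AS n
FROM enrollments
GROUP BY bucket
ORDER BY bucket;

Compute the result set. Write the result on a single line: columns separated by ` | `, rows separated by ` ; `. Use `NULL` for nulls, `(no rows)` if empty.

large | 4 ; small | 4

Bucket rows by grade < 79 → 'small' else 'large'; count each bucket.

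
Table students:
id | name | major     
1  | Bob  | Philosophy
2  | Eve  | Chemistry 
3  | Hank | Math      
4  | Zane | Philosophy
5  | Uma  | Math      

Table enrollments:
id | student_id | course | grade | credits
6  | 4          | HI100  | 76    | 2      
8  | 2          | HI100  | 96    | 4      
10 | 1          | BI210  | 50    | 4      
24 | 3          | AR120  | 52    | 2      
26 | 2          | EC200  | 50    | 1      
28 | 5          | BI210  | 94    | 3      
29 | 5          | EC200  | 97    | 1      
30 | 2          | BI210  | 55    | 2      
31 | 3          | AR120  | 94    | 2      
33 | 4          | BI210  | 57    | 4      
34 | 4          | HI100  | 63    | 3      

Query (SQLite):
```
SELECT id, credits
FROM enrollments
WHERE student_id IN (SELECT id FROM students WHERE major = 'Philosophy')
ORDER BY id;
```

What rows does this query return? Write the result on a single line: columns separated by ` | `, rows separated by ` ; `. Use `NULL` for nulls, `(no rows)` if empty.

Inner query: students.id where major = 'Philosophy'.
Outer: keep enrollments rows whose student_id is in that set.
Inner query → {1, 4}

6 | 2 ; 10 | 4 ; 33 | 4 ; 34 | 3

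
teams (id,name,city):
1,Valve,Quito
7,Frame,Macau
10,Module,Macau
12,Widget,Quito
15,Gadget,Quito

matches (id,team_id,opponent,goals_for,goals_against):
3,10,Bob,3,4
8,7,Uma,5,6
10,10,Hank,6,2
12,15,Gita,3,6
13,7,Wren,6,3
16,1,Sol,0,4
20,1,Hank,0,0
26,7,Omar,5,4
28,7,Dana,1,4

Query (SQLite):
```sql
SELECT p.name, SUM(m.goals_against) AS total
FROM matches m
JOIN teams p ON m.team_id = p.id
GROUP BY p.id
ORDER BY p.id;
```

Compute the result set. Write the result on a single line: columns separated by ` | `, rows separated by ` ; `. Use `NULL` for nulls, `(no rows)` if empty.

Valve | 4 ; Frame | 17 ; Module | 6 ; Gadget | 6

Join each matches row to its teams via team_id.
Group joined rows by teams.id; compute SUM(m.goals_against) per group.
  1: ids {16, 20} → SUM(m.goals_against)=4
  7: ids {8, 13, 26, 28} → SUM(m.goals_against)=17
  10: ids {3, 10} → SUM(m.goals_against)=6
  15: ids {12} → SUM(m.goals_against)=6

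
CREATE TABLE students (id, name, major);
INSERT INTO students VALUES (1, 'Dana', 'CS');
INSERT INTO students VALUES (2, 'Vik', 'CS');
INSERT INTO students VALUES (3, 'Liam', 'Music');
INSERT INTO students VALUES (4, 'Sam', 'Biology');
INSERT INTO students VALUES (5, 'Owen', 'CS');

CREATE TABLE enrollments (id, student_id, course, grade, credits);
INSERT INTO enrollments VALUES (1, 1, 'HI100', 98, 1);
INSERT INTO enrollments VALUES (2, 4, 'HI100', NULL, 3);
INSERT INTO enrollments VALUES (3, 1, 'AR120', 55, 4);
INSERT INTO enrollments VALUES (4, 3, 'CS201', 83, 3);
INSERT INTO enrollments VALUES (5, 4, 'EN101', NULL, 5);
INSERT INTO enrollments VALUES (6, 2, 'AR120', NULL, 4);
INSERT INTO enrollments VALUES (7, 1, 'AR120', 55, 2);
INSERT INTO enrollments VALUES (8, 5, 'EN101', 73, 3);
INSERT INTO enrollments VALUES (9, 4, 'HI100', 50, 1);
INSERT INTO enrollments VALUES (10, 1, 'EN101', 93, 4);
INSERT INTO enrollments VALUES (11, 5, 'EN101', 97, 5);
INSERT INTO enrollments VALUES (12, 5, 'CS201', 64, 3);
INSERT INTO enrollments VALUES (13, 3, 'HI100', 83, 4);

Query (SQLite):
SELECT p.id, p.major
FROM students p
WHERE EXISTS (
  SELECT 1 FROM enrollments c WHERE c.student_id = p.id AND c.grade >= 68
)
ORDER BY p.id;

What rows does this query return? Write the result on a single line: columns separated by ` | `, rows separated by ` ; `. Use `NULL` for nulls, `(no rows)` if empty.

1 | CS ; 3 | Music ; 5 | CS

For each students row, check whether any enrollments with matching student_id has grade >= 68.
Keep rows where that is true.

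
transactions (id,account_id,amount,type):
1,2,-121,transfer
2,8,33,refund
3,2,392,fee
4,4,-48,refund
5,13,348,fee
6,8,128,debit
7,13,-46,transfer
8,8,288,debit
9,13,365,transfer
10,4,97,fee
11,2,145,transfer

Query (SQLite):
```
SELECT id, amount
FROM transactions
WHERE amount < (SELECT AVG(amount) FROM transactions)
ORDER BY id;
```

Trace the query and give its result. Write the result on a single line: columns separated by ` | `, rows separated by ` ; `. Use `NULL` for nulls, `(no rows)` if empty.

1 | -121 ; 2 | 33 ; 4 | -48 ; 6 | 128 ; 7 | -46 ; 10 | 97

Scalar subquery: AVG(amount) over all transactions rows = 143.727273 (≈; comparison uses full precision).
Keep rows where amount < that value.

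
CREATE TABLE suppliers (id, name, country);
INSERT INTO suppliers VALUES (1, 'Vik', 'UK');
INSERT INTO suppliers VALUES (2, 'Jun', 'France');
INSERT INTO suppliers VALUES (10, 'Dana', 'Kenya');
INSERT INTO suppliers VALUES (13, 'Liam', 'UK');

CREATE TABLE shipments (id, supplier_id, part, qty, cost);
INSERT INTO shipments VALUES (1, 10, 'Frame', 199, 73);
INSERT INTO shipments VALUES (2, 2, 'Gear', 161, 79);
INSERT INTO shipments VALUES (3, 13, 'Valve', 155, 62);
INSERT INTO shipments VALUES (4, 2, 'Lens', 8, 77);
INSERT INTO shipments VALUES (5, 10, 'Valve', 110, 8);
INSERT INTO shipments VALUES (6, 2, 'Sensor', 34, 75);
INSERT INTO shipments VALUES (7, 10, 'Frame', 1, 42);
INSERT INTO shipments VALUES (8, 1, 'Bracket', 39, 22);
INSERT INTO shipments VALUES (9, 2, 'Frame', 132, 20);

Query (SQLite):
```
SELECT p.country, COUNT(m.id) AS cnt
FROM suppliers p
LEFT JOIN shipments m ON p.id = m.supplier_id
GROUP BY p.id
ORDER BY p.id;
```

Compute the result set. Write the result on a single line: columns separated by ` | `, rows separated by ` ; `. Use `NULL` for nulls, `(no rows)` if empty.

LEFT JOIN keeps every suppliers row; unmatched ones get NULL for shipments columns.
Group by suppliers.id and compute COUNT(m.id). COUNT(col) of an all-NULL group is 0.
  1: ids {8} → COUNT(m.id)=1
  2: ids {2, 4, 6, 9} → COUNT(m.id)=4
  10: ids {1, 5, 7} → COUNT(m.id)=3
  13: ids {3} → COUNT(m.id)=1

UK | 1 ; France | 4 ; Kenya | 3 ; UK | 1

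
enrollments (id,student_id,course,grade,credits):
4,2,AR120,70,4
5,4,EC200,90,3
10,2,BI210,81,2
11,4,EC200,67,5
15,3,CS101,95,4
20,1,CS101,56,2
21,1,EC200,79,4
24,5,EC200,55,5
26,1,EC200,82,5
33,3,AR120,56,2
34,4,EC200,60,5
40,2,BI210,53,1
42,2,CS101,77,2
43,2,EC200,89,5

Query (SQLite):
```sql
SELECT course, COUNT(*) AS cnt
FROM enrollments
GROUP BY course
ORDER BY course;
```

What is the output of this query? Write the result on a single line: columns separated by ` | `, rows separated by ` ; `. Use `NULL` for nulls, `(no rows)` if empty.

AR120 | 2 ; BI210 | 2 ; CS101 | 3 ; EC200 | 7

Partition enrollments by course; compute COUNT(*) within each group.
  AR120: ids {4, 33} → COUNT(*)=2
  BI210: ids {10, 40} → COUNT(*)=2
  CS101: ids {15, 20, 42} → COUNT(*)=3
  EC200: ids {5, 11, 21, 24, 26, 34, 43} → COUNT(*)=7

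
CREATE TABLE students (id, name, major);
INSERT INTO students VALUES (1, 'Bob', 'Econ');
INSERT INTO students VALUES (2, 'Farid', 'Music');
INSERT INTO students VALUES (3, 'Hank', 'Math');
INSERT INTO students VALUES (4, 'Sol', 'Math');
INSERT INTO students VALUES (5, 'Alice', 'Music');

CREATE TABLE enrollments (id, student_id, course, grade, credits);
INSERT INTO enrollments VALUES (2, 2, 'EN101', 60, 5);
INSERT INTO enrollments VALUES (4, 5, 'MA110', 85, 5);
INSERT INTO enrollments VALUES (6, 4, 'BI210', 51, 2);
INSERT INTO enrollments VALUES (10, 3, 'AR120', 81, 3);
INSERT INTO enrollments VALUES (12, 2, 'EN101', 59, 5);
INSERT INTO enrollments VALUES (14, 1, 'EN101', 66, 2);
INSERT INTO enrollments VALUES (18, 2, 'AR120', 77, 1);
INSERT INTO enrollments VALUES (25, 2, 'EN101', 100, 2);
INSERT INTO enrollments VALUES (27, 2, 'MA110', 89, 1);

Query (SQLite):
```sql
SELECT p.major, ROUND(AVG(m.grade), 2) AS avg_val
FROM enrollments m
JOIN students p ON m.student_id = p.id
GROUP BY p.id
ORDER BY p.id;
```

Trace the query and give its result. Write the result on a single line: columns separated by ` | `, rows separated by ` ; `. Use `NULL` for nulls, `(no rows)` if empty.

Econ | 66 ; Music | 77 ; Math | 81 ; Math | 51 ; Music | 85

Join each enrollments row to its students via student_id.
Group joined rows by students.id; compute ROUND(AVG(m.grade), 2) per group.
  1: ids {14} → ROUND(AVG(m.grade), 2)=66
  2: ids {2, 12, 18, 25, 27} → ROUND(AVG(m.grade), 2)=77
  3: ids {10} → ROUND(AVG(m.grade), 2)=81
  4: ids {6} → ROUND(AVG(m.grade), 2)=51
  5: ids {4} → ROUND(AVG(m.grade), 2)=85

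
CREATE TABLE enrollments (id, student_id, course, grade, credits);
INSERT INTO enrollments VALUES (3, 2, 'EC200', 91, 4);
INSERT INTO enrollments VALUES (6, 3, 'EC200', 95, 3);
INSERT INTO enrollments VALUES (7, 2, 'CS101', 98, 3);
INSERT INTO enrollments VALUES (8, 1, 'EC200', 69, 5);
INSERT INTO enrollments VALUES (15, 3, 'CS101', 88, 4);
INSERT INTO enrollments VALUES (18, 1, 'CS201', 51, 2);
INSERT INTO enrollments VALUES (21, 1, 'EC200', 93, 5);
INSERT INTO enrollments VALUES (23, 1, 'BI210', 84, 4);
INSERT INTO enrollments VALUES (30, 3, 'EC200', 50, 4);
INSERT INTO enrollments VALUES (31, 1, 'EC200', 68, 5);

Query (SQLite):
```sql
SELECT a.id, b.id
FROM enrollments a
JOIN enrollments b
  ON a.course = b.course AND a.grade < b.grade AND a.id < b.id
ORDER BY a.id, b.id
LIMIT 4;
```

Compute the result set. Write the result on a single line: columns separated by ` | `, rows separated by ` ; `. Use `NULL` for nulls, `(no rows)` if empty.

3 | 6 ; 3 | 21 ; 8 | 21 ; 30 | 31

Pairs (a,b) with same course, a.grade < b.grade, a.id < b.id.
course groups: BI210:{23} CS101:{7,15} CS201:{18} EC200:{3,6,8,21,30,31}
Ordered by (a.id, b.id); first 4.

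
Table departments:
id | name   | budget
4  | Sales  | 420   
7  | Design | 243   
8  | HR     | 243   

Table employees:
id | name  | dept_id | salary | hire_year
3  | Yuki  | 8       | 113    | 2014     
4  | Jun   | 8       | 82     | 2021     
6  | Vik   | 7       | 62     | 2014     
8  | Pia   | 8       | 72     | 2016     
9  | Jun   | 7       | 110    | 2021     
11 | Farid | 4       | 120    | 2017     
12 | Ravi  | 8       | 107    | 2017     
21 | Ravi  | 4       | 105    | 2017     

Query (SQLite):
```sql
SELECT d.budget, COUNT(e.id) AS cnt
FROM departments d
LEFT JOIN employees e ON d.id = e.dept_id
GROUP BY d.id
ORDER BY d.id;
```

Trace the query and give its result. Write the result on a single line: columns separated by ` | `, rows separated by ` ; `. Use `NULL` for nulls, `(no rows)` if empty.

420 | 2 ; 243 | 2 ; 243 | 4

LEFT JOIN keeps every departments row; unmatched ones get NULL for employees columns.
Group by departments.id and compute COUNT(e.id). COUNT(col) of an all-NULL group is 0.
  4: ids {11, 21} → COUNT(e.id)=2
  7: ids {6, 9} → COUNT(e.id)=2
  8: ids {3, 4, 8, 12} → COUNT(e.id)=4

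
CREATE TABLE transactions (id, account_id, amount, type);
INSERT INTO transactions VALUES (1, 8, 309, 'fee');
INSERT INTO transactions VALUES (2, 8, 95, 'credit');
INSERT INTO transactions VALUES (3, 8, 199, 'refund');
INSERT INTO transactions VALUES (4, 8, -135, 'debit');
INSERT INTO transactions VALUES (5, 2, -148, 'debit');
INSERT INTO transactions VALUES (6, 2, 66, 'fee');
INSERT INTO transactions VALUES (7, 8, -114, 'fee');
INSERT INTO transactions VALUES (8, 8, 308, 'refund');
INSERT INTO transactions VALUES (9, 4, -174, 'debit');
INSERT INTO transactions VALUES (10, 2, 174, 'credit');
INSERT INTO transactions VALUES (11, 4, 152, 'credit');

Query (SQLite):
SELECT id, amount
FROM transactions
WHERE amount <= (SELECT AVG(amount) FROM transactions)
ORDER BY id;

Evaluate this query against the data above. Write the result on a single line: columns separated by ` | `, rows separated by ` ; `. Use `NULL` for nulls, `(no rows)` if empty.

Scalar subquery: AVG(amount) over all transactions rows = 66.545455 (≈; comparison uses full precision).
Keep rows where amount <= that value.

4 | -135 ; 5 | -148 ; 6 | 66 ; 7 | -114 ; 9 | -174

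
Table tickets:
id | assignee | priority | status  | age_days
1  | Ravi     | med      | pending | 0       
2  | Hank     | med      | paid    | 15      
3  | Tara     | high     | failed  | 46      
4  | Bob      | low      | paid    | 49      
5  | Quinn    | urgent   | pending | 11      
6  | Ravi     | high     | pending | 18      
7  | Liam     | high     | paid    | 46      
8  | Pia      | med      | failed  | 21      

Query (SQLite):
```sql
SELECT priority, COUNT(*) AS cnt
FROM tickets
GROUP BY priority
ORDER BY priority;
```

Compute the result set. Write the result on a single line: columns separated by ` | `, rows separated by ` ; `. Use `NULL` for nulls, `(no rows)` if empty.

Partition tickets by priority; compute COUNT(*) within each group.
  high: ids {3, 6, 7} → COUNT(*)=3
  low: ids {4} → COUNT(*)=1
  med: ids {1, 2, 8} → COUNT(*)=3
  urgent: ids {5} → COUNT(*)=1

high | 3 ; low | 1 ; med | 3 ; urgent | 1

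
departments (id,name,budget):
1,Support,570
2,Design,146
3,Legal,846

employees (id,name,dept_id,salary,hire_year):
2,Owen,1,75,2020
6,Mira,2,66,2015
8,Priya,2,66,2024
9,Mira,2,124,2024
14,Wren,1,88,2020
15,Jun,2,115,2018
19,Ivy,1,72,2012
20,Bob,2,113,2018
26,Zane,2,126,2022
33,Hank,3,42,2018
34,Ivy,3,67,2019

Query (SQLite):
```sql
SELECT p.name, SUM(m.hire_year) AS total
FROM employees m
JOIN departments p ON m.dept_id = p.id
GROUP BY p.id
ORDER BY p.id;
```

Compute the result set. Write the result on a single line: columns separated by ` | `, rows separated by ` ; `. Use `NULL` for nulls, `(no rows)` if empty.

Support | 6052 ; Design | 12121 ; Legal | 4037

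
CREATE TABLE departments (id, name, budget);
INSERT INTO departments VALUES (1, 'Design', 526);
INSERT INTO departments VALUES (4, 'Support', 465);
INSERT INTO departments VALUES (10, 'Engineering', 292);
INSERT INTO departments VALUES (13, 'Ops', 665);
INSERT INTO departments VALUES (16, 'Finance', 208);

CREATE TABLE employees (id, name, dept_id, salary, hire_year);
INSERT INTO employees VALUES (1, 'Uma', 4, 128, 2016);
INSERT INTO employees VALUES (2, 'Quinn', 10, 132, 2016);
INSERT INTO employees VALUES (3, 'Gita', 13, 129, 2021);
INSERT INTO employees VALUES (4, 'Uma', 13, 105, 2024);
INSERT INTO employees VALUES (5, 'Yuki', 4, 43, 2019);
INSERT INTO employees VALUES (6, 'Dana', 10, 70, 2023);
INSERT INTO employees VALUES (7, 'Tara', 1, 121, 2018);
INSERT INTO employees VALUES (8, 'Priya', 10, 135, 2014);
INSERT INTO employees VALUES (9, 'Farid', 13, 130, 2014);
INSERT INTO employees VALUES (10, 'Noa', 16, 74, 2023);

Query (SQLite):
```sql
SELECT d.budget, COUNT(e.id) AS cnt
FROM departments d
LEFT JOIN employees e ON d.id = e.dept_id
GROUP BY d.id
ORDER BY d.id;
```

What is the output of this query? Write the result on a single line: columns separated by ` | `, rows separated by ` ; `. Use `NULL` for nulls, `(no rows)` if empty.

526 | 1 ; 465 | 2 ; 292 | 3 ; 665 | 3 ; 208 | 1

LEFT JOIN keeps every departments row; unmatched ones get NULL for employees columns.
Group by departments.id and compute COUNT(e.id). COUNT(col) of an all-NULL group is 0.
  1: ids {7} → COUNT(e.id)=1
  4: ids {1, 5} → COUNT(e.id)=2
  10: ids {2, 6, 8} → COUNT(e.id)=3
  13: ids {3, 4, 9} → COUNT(e.id)=3
  16: ids {10} → COUNT(e.id)=1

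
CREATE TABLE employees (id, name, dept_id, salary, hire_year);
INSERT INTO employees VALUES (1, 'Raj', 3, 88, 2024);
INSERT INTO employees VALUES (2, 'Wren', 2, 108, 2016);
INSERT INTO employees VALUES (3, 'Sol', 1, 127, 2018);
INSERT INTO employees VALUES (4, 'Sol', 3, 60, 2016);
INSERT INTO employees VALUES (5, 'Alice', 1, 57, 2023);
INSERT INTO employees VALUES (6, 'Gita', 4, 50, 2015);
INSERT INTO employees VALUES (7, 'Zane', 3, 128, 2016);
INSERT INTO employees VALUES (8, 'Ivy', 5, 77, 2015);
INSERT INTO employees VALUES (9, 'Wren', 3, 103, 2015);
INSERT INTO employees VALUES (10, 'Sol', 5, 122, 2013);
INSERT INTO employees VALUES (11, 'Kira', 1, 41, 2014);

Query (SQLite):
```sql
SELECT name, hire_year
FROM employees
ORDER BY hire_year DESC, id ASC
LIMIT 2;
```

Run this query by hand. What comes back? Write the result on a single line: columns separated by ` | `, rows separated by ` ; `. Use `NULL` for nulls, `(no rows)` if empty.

Raj | 2024 ; Alice | 2023

Sort by hire_year desc, tiebreak id asc: (2024, id=1), (2023, id=5), (2018, id=3), (2016, id=2), (2016, id=4) …. Take first 2.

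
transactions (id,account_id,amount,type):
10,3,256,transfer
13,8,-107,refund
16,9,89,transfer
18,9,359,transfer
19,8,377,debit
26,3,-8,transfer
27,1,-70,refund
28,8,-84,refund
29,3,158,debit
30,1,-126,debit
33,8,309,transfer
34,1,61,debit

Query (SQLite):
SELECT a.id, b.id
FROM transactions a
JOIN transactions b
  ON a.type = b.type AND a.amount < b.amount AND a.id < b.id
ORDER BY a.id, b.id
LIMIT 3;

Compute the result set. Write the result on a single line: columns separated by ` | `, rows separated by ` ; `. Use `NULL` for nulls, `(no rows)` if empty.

Pairs (a,b) with same type, a.amount < b.amount, a.id < b.id.
type groups: debit:{19,29,30,34} refund:{13,27,28} transfer:{10,16,18,26,33}
Ordered by (a.id, b.id); first 3.

10 | 18 ; 10 | 33 ; 13 | 27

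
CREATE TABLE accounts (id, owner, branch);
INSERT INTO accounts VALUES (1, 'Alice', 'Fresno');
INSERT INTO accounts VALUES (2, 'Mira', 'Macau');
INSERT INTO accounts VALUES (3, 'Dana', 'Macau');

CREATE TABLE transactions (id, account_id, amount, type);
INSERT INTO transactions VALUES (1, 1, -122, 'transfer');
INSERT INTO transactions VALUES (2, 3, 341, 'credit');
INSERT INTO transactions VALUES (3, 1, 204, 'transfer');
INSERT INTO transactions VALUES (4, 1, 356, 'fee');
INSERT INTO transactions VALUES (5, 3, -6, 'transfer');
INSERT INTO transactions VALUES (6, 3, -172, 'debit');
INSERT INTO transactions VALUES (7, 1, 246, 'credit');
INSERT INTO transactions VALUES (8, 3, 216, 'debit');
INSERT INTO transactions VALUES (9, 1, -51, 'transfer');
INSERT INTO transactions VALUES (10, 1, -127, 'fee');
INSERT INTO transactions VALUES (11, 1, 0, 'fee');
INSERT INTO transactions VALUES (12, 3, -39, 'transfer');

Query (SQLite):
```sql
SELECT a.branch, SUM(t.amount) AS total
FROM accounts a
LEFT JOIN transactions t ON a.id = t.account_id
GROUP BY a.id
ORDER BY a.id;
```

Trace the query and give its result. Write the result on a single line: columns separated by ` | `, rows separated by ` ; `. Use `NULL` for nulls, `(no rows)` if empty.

Fresno | 506 ; Macau | NULL ; Macau | 340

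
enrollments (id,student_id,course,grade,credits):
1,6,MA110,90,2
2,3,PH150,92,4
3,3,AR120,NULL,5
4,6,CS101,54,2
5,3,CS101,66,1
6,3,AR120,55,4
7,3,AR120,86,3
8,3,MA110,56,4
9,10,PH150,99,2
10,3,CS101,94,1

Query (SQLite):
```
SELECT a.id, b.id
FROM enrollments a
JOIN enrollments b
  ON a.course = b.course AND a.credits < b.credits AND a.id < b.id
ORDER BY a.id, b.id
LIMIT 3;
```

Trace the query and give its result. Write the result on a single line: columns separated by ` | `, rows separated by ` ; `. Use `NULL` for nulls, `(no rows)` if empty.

1 | 8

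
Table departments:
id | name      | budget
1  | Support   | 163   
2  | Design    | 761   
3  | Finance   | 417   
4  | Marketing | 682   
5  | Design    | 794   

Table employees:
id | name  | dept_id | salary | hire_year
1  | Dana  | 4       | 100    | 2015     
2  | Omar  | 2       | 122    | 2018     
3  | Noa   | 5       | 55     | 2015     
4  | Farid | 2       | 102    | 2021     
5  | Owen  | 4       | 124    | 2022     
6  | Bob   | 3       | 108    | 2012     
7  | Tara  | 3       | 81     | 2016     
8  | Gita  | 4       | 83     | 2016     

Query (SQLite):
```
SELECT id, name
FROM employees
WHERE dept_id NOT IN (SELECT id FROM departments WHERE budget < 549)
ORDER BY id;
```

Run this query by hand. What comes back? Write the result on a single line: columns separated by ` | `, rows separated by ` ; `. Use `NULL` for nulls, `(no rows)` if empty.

1 | Dana ; 2 | Omar ; 3 | Noa ; 4 | Farid ; 5 | Owen ; 8 | Gita

Inner query: departments.id where budget < 549.
Outer: keep employees rows whose dept_id is not in that set.
Inner query → {1, 3}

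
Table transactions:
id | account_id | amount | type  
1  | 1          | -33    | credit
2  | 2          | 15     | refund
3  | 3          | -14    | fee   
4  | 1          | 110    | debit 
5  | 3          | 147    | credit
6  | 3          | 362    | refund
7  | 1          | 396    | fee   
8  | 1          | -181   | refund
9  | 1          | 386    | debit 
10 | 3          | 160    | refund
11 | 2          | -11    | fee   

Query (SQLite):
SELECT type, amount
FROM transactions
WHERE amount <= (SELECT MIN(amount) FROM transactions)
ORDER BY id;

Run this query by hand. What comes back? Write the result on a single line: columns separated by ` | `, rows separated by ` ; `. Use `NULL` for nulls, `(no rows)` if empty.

Scalar subquery: MIN(amount) over all transactions rows = -181.
Keep rows where amount <= that value.

refund | -181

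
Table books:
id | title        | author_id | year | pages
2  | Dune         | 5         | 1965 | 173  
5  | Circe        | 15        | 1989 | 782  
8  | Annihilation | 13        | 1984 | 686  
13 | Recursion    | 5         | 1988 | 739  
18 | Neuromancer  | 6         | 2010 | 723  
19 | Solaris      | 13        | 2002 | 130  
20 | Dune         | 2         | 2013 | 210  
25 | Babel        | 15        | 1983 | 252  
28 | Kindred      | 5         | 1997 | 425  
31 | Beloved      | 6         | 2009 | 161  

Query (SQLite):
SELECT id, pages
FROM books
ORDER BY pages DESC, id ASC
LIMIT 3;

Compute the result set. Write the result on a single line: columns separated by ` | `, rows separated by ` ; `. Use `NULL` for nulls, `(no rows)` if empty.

Sort by pages desc, tiebreak id asc: (782, id=5), (739, id=13), (723, id=18), (686, id=8), (425, id=28), (252, id=25) …. Take first 3.

5 | 782 ; 13 | 739 ; 18 | 723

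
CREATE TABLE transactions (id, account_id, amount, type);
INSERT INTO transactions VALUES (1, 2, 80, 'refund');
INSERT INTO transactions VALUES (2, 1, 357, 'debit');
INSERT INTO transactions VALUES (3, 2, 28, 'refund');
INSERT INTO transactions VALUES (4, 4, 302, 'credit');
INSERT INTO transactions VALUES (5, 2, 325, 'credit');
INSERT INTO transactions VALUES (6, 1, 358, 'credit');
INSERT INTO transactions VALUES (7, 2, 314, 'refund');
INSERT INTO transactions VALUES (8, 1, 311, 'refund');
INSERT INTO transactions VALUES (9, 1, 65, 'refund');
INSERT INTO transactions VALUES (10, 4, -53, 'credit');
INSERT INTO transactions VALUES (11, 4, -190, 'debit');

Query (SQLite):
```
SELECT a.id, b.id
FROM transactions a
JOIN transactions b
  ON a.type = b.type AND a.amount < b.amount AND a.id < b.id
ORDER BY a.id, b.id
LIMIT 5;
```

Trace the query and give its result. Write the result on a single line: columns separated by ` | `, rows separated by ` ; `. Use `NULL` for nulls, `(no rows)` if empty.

1 | 7 ; 1 | 8 ; 3 | 7 ; 3 | 8 ; 3 | 9

Pairs (a,b) with same type, a.amount < b.amount, a.id < b.id.
type groups: credit:{4,5,6,10} debit:{2,11} refund:{1,3,7,8,9}
Ordered by (a.id, b.id); first 5.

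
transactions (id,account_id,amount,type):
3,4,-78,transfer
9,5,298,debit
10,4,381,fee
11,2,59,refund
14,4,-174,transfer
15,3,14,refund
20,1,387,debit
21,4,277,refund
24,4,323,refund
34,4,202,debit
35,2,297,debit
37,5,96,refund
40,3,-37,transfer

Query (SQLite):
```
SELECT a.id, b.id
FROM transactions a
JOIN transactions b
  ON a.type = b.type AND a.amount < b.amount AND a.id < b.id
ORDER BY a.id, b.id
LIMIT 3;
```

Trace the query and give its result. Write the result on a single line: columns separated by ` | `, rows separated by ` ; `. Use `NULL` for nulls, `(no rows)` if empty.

Pairs (a,b) with same type, a.amount < b.amount, a.id < b.id.
type groups: debit:{9,20,34,35} fee:{10} refund:{11,15,21,24,37} transfer:{3,14,40}
Ordered by (a.id, b.id); first 3.

3 | 40 ; 9 | 20 ; 11 | 21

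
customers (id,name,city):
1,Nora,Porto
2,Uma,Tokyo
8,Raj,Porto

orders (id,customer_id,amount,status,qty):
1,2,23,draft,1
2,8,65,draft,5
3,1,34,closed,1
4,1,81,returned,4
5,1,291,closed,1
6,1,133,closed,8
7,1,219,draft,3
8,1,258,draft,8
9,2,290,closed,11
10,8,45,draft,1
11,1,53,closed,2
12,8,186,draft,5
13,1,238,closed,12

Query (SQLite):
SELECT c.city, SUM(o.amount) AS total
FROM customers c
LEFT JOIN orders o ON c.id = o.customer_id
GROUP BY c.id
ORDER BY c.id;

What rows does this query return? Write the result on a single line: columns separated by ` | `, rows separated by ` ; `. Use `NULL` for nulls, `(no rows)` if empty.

Porto | 1307 ; Tokyo | 313 ; Porto | 296

LEFT JOIN keeps every customers row; unmatched ones get NULL for orders columns.
Group by customers.id and compute SUM(o.amount). SUM over an all-NULL group is NULL.
  1: ids {3, 4, 5, 6, 7, 8, 11, 13} → SUM(o.amount)=1307
  2: ids {1, 9} → SUM(o.amount)=313
  8: ids {2, 10, 12} → SUM(o.amount)=296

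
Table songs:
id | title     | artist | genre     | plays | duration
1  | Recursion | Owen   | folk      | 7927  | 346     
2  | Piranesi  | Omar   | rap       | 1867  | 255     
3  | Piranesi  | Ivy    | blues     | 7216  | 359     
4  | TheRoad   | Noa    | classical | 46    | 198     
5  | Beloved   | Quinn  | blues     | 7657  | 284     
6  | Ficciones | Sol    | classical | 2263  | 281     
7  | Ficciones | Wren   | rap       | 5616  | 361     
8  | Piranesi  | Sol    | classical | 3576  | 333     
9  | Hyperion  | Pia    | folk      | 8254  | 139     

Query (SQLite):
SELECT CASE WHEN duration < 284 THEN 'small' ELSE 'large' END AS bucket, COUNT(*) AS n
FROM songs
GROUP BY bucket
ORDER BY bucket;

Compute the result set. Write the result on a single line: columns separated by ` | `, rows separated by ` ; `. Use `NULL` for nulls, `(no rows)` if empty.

Bucket rows by duration < 284 → 'small' else 'large'; count each bucket.

large | 5 ; small | 4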